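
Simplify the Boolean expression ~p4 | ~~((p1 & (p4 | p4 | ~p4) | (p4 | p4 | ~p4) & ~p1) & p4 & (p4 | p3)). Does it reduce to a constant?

1

~p4 | ~~((p1 & (p4 | p4 | ~p4) | (p4 | p4 | ~p4) & ~p1) & p4 & (p4 | p3))
= ~p4 | ~~((p4 | p4 | ~p4) & p4 & (p4 | p3))
= ~p4 | (p4 | p4 | ~p4) & p4 & (p4 | p3)
= ~p4 | (p4 | ~p4) & p4 & (p4 | p3)
= ~p4 | p4 & (p4 | p3)
= ~p4 | p4
= 1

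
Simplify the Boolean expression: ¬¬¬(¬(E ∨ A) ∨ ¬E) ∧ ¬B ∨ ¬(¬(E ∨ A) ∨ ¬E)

E

¬¬¬(¬(E ∨ A) ∨ ¬E) ∧ ¬B ∨ ¬(¬(E ∨ A) ∨ ¬E)
= ¬(¬(E ∨ A) ∨ ¬E) ∧ ¬B ∨ ¬(¬(E ∨ A) ∨ ¬E)   [double negation]
= ¬(¬(E ∨ A) ∨ ¬E)   [absorption]
= (E ∨ A) ∧ E   [De Morgan]
= E   [absorption]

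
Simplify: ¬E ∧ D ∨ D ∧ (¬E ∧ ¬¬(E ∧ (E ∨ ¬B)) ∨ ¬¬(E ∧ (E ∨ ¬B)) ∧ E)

¬E ∧ D ∨ D ∧ (¬E ∧ ¬¬(E ∧ (E ∨ ¬B)) ∨ ¬¬(E ∧ (E ∨ ¬B)) ∧ E)
= ¬E ∧ D ∨ D ∧ ¬¬(E ∧ (E ∨ ¬B))
= ¬E ∧ D ∨ D ∧ ¬¬E
= ¬E ∧ D ∨ D ∧ E
= D

D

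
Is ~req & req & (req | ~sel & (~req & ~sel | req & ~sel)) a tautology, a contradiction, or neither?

~req & req & (req | ~sel & (~req & ~sel | req & ~sel))
= ~req & req & (req | ~sel & ~sel)   — distribution
= ~req & req & (req | ~sel)   — idempotence
= ~req & req   — absorption
= 0   — complement

contradiction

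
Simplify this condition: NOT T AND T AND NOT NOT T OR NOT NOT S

S

NOT T AND T AND NOT NOT T OR NOT NOT S
= NOT T AND T AND NOT NOT T OR S   — double negation
= NOT T AND T AND T OR S   — double negation
= NOT T AND T OR S   — idempotence
= S   — complement / identity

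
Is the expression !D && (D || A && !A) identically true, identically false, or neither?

identically false

!D && (D || A && !A)
= !D && D   [complement / identity]
= false   [complement]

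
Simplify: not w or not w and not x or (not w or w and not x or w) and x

not w or x

not w or not w and not x or (not w or w and not x or w) and x
= not w or not w and not x or (not w or w) and x   [absorption]
= not w or (not w or w) and x   [absorption]
= not w or x   [complement / identity]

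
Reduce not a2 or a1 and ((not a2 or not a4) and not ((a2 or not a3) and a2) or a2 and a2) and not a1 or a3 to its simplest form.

not a2 or a1 and ((not a2 or not a4) and not ((a2 or not a3) and a2) or a2 and a2) and not a1 or a3
= not a2 or a1 and ((not a2 or not a4) and not a2 or a2 and a2) and not a1 or a3
= not a2 or a1 and (not a2 or a2 and a2) and not a1 or a3
= not a2 or a1 and (not a2 or a2) and not a1 or a3
= not a2 or a1 and not a1 or a3
= not a2 or a3

not a2 or a3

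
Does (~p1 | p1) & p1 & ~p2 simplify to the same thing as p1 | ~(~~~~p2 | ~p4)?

E1: (~p1 | p1) & p1 & ~p2
    = p1 & ~p2   [complement / identity]
E2: p1 | ~(~~~~p2 | ~p4)
    = p1 | ~(~~p2 | ~p4)   [double negation]
    = p1 | ~p2 & p4   [De Morgan]
These differ: at p1=1, p2=1, p4=1, E1 = 0 but E2 = 1.

No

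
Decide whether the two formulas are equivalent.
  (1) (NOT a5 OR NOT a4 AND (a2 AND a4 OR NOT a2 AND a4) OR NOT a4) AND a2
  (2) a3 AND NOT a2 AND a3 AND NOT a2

No

E1: (NOT a5 OR NOT a4 AND (a2 AND a4 OR NOT a2 AND a4) OR NOT a4) AND a2
    = (NOT a5 OR NOT a4 AND a4 OR NOT a4) AND a2
    = (NOT a5 OR NOT a4) AND a2
E2: a3 AND NOT a2 AND a3 AND NOT a2
    = a3 AND NOT a2
These differ: at a2=0, a3=1, a4=0, a5=0, E1 = 0 but E2 = 1.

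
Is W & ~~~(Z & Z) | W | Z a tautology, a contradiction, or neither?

neither

W & ~~~(Z & Z) | W | Z
= W & ~~~Z | W | Z   (idempotence)
= W & ~Z | W | Z   (double negation)
= W | Z   (absorption)
This depends on W, Z, so it is not a constant.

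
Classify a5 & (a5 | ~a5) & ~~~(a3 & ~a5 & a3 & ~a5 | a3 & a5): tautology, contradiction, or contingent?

a5 & (a5 | ~a5) & ~~~(a3 & ~a5 & a3 & ~a5 | a3 & a5)
= a5 & (a5 | ~a5) & ~(a3 & ~a5 & a3 & ~a5 | a3 & a5)   [double negation]
= a5 & (a5 | ~a5) & ~(a3 & ~a5 | a3 & a5)   [idempotence]
= a5 & ~(a3 & ~a5 | a3 & a5)   [complement / identity]
= a5 & ~a3   [distribution]
This depends on a3, a5, so it is not a constant.

contingent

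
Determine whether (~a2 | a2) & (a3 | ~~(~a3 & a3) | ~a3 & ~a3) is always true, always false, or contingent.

(~a2 | a2) & (a3 | ~~(~a3 & a3) | ~a3 & ~a3)
= (~a2 | a2) & (a3 | ~a3 & a3 | ~a3 & ~a3)   [double negation]
= (~a2 | a2) & (a3 | ~a3)   [distribution]
= ~a2 | a2   [complement / identity]
= 1   [complement]

always true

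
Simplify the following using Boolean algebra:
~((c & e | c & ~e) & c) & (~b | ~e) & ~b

~c & ~b

~((c & e | c & ~e) & c) & (~b | ~e) & ~b
= ~(c & c) & (~b | ~e) & ~b   — distribution
= ~c & (~b | ~e) & ~b   — idempotence
= ~c & ~b   — absorption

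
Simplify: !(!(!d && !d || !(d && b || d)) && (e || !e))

!d

!(!(!d && !d || !(d && b || d)) && (e || !e))
= !!(!d && !d || !(d && b || d))   (complement / identity)
= !!(!d || !(d && b || d))   (idempotence)
= !(d && (d && b || d))   (De Morgan)
= !(d && d)   (absorption)
= !d   (idempotence)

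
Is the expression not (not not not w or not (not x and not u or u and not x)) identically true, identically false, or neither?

neither

not (not not not w or not (not x and not u or u and not x))
= not (not not not w or not not x)   — distribution
= not (not w or not not x)   — double negation
= w and not x   — De Morgan
This depends on w, x, so it is not a constant.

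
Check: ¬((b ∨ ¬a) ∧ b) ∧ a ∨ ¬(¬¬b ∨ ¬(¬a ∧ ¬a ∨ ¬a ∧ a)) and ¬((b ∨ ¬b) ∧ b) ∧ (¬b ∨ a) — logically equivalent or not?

Yes

E1: ¬((b ∨ ¬a) ∧ b) ∧ a ∨ ¬(¬¬b ∨ ¬(¬a ∧ ¬a ∨ ¬a ∧ a))
    = ¬((b ∨ ¬a) ∧ b) ∧ a ∨ ¬(¬¬b ∨ ¬¬a)   (distribution)
    = ¬b ∧ a ∨ ¬(¬¬b ∨ ¬¬a)   (absorption)
    = ¬b ∧ a ∨ ¬b ∧ ¬a   (De Morgan)
    = ¬b   (distribution)
E2: ¬((b ∨ ¬b) ∧ b) ∧ (¬b ∨ a)
    = ¬b ∧ (¬b ∨ a)   (complement / identity)
    = ¬b   (absorption)
Both reduce to ¬b, so they are equivalent.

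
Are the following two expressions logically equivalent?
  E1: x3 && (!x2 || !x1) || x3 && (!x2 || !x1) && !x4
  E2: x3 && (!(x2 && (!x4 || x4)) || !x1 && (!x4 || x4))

E1: x3 && (!x2 || !x1) || x3 && (!x2 || !x1) && !x4
    = x3 && (!x2 || !x1)   [absorption]
E2: x3 && (!(x2 && (!x4 || x4)) || !x1 && (!x4 || x4))
    = x3 && (!(x2 && (!x4 || x4)) || !x1)   [complement / identity]
    = x3 && (!x2 || !x1)   [complement / identity]
Both reduce to x3 && (!x2 || !x1), so they are equivalent.

Yes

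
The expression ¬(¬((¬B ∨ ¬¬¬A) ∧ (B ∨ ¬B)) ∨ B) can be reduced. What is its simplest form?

¬(¬((¬B ∨ ¬¬¬A) ∧ (B ∨ ¬B)) ∨ B)
= ¬(¬((¬B ∨ ¬A) ∧ (B ∨ ¬B)) ∨ B)   [double negation]
= ¬(¬(¬B ∨ ¬A) ∨ B)   [complement / identity]
= ¬(B ∧ A ∨ B)   [De Morgan]
= ¬B   [absorption]

¬B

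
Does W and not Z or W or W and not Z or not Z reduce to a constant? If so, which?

W and not Z or W or W and not Z or not Z
= W or W and not Z or not Z
= W or not Z
This depends on W, Z, so it is not a constant.

no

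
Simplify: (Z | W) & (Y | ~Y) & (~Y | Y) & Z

Z

(Z | W) & (Y | ~Y) & (~Y | Y) & Z
= (Z | W) & (Y | ~Y) & Z   [complement / identity]
= (Z | W) & Z   [complement / identity]
= Z   [absorption]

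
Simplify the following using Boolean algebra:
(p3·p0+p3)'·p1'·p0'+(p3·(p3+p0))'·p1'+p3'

p3'

(p3·p0+p3)'·p1'·p0'+(p3·(p3+p0))'·p1'+p3'
= p3'·p1'·p0'+(p3·(p3+p0))'·p1'+p3'   — absorption
= p3'·p1'·p0'+p3'·p1'+p3'   — absorption
= p3'·p1'+p3'   — absorption
= p3'   — absorption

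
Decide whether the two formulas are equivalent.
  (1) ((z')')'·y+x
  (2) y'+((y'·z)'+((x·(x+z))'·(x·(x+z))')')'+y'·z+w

E1: ((z')')'·y+x
    = z'·y+x   — double negation
E2: y'+((y'·z)'+((x·(x+z))'·(x·(x+z))')')'+y'·z+w
    = y'+((y'·z)'+((x·(x+z))')')'+y'·z+w   — idempotence
    = y'+y'·z·(x·(x+z))'+y'·z+w   — De Morgan
    = y'+y'·z·x'+y'·z+w   — absorption
    = y'+y'·z+w   — absorption
    = y'+w   — absorption
These differ: at w=1, x=0, y=0, z=0, E1 = 0 but E2 = 1.

No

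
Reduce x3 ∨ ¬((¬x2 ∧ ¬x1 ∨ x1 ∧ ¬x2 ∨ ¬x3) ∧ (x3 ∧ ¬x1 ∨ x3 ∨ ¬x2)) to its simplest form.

x3 ∨ ¬((¬x2 ∧ ¬x1 ∨ x1 ∧ ¬x2 ∨ ¬x3) ∧ (x3 ∧ ¬x1 ∨ x3 ∨ ¬x2))
= x3 ∨ ¬((¬x2 ∨ ¬x3) ∧ (x3 ∧ ¬x1 ∨ x3 ∨ ¬x2))   [distribution]
= x3 ∨ ¬(¬x3 ∧ (x3 ∧ ¬x1 ∨ x3) ∨ ¬x2)   [distribution]
= x3 ∨ ¬(¬x3 ∧ x3 ∨ ¬x2)   [absorption]
= x3 ∨ ¬¬x2   [complement / identity]
= x3 ∨ x2   [double negation]

x3 ∨ x2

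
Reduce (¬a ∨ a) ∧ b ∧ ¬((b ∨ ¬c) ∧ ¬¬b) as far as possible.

(¬a ∨ a) ∧ b ∧ ¬((b ∨ ¬c) ∧ ¬¬b)
= b ∧ ¬((b ∨ ¬c) ∧ ¬¬b)   [complement / identity]
= b ∧ ¬((b ∨ ¬c) ∧ b)   [double negation]
= b ∧ ¬b   [absorption]
= False   [complement]

False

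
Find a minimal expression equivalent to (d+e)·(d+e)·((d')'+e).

e+d

(d+e)·(d+e)·((d')'+e)
= (d+e)·(d+e)·(d+e)   (double negation)
= (d+e)·(d+e)   (idempotence)
= e+d·d   (distribution)
= e+d   (idempotence)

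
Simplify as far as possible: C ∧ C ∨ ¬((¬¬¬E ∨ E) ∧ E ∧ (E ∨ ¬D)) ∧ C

C

C ∧ C ∨ ¬((¬¬¬E ∨ E) ∧ E ∧ (E ∨ ¬D)) ∧ C
= C ∧ (C ∨ ¬((¬¬¬E ∨ E) ∧ E ∧ (E ∨ ¬D)))   — distribution
= C ∧ (C ∨ ¬((¬¬¬E ∨ E) ∧ E))   — absorption
= C ∧ (C ∨ ¬((¬E ∨ E) ∧ E))   — double negation
= C ∧ (C ∨ ¬E)   — complement / identity
= C   — absorption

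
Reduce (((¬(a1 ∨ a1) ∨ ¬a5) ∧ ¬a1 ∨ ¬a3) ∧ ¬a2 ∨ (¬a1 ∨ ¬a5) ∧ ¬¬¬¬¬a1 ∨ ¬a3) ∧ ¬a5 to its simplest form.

(¬a1 ∨ ¬a3) ∧ ¬a5

(((¬(a1 ∨ a1) ∨ ¬a5) ∧ ¬a1 ∨ ¬a3) ∧ ¬a2 ∨ (¬a1 ∨ ¬a5) ∧ ¬¬¬¬¬a1 ∨ ¬a3) ∧ ¬a5
= (((¬(a1 ∨ a1) ∨ ¬a5) ∧ ¬a1 ∨ ¬a3) ∧ ¬a2 ∨ (¬a1 ∨ ¬a5) ∧ ¬¬¬a1 ∨ ¬a3) ∧ ¬a5
= (((¬a1 ∨ ¬a5) ∧ ¬a1 ∨ ¬a3) ∧ ¬a2 ∨ (¬a1 ∨ ¬a5) ∧ ¬¬¬a1 ∨ ¬a3) ∧ ¬a5
= (((¬a1 ∨ ¬a5) ∧ ¬a1 ∨ ¬a3) ∧ ¬a2 ∨ (¬a1 ∨ ¬a5) ∧ ¬a1 ∨ ¬a3) ∧ ¬a5
= ((¬a1 ∨ ¬a5) ∧ ¬a1 ∨ ¬a3) ∧ ¬a5
= (¬a1 ∨ ¬a3) ∧ ¬a5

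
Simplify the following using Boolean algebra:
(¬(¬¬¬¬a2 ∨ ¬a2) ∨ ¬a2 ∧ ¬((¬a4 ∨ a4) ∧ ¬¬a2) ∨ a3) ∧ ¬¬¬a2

¬a2

(¬(¬¬¬¬a2 ∨ ¬a2) ∨ ¬a2 ∧ ¬((¬a4 ∨ a4) ∧ ¬¬a2) ∨ a3) ∧ ¬¬¬a2
= (¬(¬¬¬¬a2 ∨ ¬a2) ∨ ¬a2 ∧ ¬¬¬a2 ∨ a3) ∧ ¬¬¬a2   [complement / identity]
= (¬¬¬a2 ∧ a2 ∨ ¬a2 ∧ ¬¬¬a2 ∨ a3) ∧ ¬¬¬a2   [De Morgan]
= (¬¬¬a2 ∨ a3) ∧ ¬¬¬a2   [distribution]
= ¬¬¬a2   [absorption]
= ¬a2   [double negation]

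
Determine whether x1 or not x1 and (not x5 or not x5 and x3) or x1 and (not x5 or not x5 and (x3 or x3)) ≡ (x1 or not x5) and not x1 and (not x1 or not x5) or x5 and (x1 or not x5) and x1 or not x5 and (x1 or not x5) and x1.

E1: x1 or not x1 and (not x5 or not x5 and x3) or x1 and (not x5 or not x5 and (x3 or x3))
    = x1 or not x1 and (not x5 or not x5 and x3) or x1 and (not x5 or not x5 and x3)
    = x1 or not x5 or not x5 and x3
    = x1 or not x5
E2: (x1 or not x5) and not x1 and (not x1 or not x5) or x5 and (x1 or not x5) and x1 or not x5 and (x1 or not x5) and x1
    = (x1 or not x5) and not x1 or x5 and (x1 or not x5) and x1 or not x5 and (x1 or not x5) and x1
    = (x1 or not x5) and not x1 or (x1 or not x5) and x1
    = x1 or not x5
Both reduce to x1 or not x5, so they are equivalent.

Yes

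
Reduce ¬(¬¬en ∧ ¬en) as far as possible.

True

¬(¬¬en ∧ ¬en)
= ¬en ∨ en   (De Morgan)
= True   (complement)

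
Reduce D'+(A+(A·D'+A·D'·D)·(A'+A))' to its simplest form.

D'+(A+(A·D'+A·D'·D)·(A'+A))'
= D'+(A+A·D'+A·D'·D)'   (complement / identity)
= D'+(A+A·D')'   (absorption)
= D'+A'   (absorption)

D'+A'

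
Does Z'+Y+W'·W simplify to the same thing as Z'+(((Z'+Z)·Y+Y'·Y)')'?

Yes

E1: Z'+Y+W'·W
    = Z'+Y
E2: Z'+(((Z'+Z)·Y+Y'·Y)')'
    = Z'+(((Z'+Z)·Y)')'
    = Z'+(Y')'
    = Z'+Y
Both reduce to Z'+Y, so they are equivalent.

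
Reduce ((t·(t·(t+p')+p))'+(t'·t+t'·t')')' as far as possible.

((t·(t·(t+p')+p))'+(t'·t+t'·t')')'
= ((t·(t·(t+p')+p))'+(t')')'
= t·(t·(t+p')+p)·t'
= t·(t+p)·t'
= t·t'
= 0

0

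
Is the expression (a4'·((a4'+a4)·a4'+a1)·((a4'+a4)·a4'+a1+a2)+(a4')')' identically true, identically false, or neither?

(a4'·((a4'+a4)·a4'+a1)·((a4'+a4)·a4'+a1+a2)+(a4')')'
= (a4'·((a4'+a4)·a4'+a1)+(a4')')'   (absorption)
= (a4'·(a4'+a1)+(a4')')'   (complement / identity)
= (a4'+(a4')')'   (absorption)
= a4·a4'   (De Morgan)
= 0   (complement)

identically false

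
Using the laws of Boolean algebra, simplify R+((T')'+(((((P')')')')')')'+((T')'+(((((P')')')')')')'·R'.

R+((T')'+(((((P')')')')')')'+((T')'+(((((P')')')')')')'·R'
= R+((T')'+(((((P')')')')')')'   (absorption)
= R+((T')'+(((P')')')')'   (double negation)
= R+T'·((P')')'   (De Morgan)
= R+T'·P'   (double negation)

R+T'·P'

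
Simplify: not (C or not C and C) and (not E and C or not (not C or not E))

not (C or not C and C) and (not E and C or not (not C or not E))
= not C and (not E and C or not (not C or not E))   [complement / identity]
= not C and (not E and C or C and E)   [De Morgan]
= not C and C   [distribution]
= False   [complement]

False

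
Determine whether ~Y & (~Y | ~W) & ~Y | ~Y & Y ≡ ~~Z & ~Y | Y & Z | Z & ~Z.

No

E1: ~Y & (~Y | ~W) & ~Y | ~Y & Y
    = ~Y & ~Y | ~Y & Y   — absorption
    = ~Y   — distribution
E2: ~~Z & ~Y | Y & Z | Z & ~Z
    = ~~Z & ~Y | Y & Z   — complement / identity
    = Z & ~Y | Y & Z   — double negation
    = Z   — distribution
These differ: at W=0, Y=0, Z=0, E1 = 1 but E2 = 0.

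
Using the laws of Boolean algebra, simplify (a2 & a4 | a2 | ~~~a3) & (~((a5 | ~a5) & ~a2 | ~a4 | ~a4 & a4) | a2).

(a2 & a4 | a2 | ~~~a3) & (~((a5 | ~a5) & ~a2 | ~a4 | ~a4 & a4) | a2)
= (a2 & a4 | a2 | ~~~a3) & (~(~a2 | ~a4 | ~a4 & a4) | a2)
= (a2 & a4 | a2 | ~a3) & (~(~a2 | ~a4 | ~a4 & a4) | a2)
= (a2 & a4 | a2 | ~a3) & (~(~a2 | ~a4) | a2)
= (a2 & a4 | a2 | ~a3) & (a2 & a4 | a2)
= a2 & a4 | a2
= a2

a2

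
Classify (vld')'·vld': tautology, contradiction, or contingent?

contradiction

(vld')'·vld'
= vld·vld'   [double negation]
= 0   [complement]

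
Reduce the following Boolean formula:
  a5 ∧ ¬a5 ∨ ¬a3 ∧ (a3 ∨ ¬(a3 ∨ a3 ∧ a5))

¬a3

a5 ∧ ¬a5 ∨ ¬a3 ∧ (a3 ∨ ¬(a3 ∨ a3 ∧ a5))
= a5 ∧ ¬a5 ∨ ¬a3 ∧ (a3 ∨ ¬a3)   — absorption
= a5 ∧ ¬a5 ∨ ¬a3   — complement / identity
= ¬a3   — complement / identity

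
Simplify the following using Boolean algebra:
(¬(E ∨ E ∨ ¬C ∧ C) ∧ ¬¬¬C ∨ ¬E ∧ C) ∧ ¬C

(¬(E ∨ E ∨ ¬C ∧ C) ∧ ¬¬¬C ∨ ¬E ∧ C) ∧ ¬C
= (¬(E ∨ E) ∧ ¬¬¬C ∨ ¬E ∧ C) ∧ ¬C
= (¬(E ∨ E) ∧ ¬C ∨ ¬E ∧ C) ∧ ¬C
= (¬E ∧ ¬C ∨ ¬E ∧ C) ∧ ¬C
= ¬E ∧ ¬C

¬E ∧ ¬C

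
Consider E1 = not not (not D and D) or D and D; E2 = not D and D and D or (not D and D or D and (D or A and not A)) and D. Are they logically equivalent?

Yes

E1: not not (not D and D) or D and D
    = not D and D or D and D
    = D
E2: not D and D and D or (not D and D or D and (D or A and not A)) and D
    = not D and D and D or (not D and D or D and D) and D
    = not D and D and D or D and D
    = not D and D or D and D
    = D
Both reduce to D, so they are equivalent.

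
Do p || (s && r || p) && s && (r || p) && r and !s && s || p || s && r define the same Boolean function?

E1: p || (s && r || p) && s && (r || p) && r
    = p || (s && r || p) && s && r
    = p || s && r
E2: !s && s || p || s && r
    = p || s && r
Both reduce to p || s && r, so they are equivalent.

Yes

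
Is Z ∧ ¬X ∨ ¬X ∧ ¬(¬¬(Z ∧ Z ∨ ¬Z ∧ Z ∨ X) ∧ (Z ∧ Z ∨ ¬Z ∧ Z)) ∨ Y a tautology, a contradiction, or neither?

neither

Z ∧ ¬X ∨ ¬X ∧ ¬(¬¬(Z ∧ Z ∨ ¬Z ∧ Z ∨ X) ∧ (Z ∧ Z ∨ ¬Z ∧ Z)) ∨ Y
= Z ∧ ¬X ∨ ¬X ∧ ¬((Z ∧ Z ∨ ¬Z ∧ Z ∨ X) ∧ (Z ∧ Z ∨ ¬Z ∧ Z)) ∨ Y   (double negation)
= Z ∧ ¬X ∨ ¬X ∧ ¬(Z ∧ Z ∨ ¬Z ∧ Z) ∨ Y   (absorption)
= Z ∧ ¬X ∨ ¬X ∧ ¬Z ∨ Y   (distribution)
= ¬X ∨ Y   (distribution)
This depends on X, Y, so it is not a constant.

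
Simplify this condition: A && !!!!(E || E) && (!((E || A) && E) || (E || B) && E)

A && !!!!(E || E) && (!((E || A) && E) || (E || B) && E)
= A && !!!!(E || E) && (!E || (E || B) && E)
= A && !!!!(E || E) && (!E || E)
= A && !!!!E && (!E || E)
= A && !!!!E
= A && !!E
= A && E

A && E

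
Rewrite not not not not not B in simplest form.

not not not not not B
= not not not B   [double negation]
= not B   [double negation]

not B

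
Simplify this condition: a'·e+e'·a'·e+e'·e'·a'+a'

a'

a'·e+e'·a'·e+e'·e'·a'+a'
= a'·e+e'·a'+a'   (distribution)
= a'+a'   (distribution)
= a'   (idempotence)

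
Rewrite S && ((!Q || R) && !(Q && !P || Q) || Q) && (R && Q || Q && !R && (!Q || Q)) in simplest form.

S && Q

S && ((!Q || R) && !(Q && !P || Q) || Q) && (R && Q || Q && !R && (!Q || Q))
= S && ((!Q || R) && !Q || Q) && (R && Q || Q && !R && (!Q || Q))   — absorption
= S && ((!Q || R) && !Q || Q) && (R && Q || Q && !R)   — complement / identity
= S && (!Q || Q) && (R && Q || Q && !R)   — absorption
= S && (R && Q || Q && !R)   — complement / identity
= S && Q   — distribution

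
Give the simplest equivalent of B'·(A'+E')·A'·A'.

B'·A'

B'·(A'+E')·A'·A'
= B'·(A'+E')·A'   (idempotence)
= B'·A'   (absorption)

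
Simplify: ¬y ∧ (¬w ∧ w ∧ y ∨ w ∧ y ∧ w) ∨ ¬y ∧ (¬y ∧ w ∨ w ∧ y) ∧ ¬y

¬y ∧ (¬w ∧ w ∧ y ∨ w ∧ y ∧ w) ∨ ¬y ∧ (¬y ∧ w ∨ w ∧ y) ∧ ¬y
= ¬y ∧ (¬w ∧ w ∧ y ∨ w ∧ y ∧ w) ∨ ¬y ∧ w ∧ ¬y   [distribution]
= ¬y ∧ w ∧ y ∨ ¬y ∧ w ∧ ¬y   [distribution]
= (w ∧ y ∨ w ∧ ¬y) ∧ ¬y   [distribution]
= w ∧ ¬y   [distribution]

w ∧ ¬y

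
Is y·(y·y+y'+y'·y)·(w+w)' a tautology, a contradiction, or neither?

y·(y·y+y'+y'·y)·(w+w)'
= y·(y+y'+y'·y)·(w+w)'   [idempotence]
= y·(y+y'+y'·y)·w'   [idempotence]
= y·(y+y')·w'   [complement / identity]
= y·w'   [complement / identity]
This depends on w, y, so it is not a constant.

neither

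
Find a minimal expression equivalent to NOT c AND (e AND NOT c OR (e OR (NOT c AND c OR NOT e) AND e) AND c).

NOT c AND e

NOT c AND (e AND NOT c OR (e OR (NOT c AND c OR NOT e) AND e) AND c)
= NOT c AND (e AND NOT c OR (e OR NOT e AND e) AND c)   (complement / identity)
= NOT c AND (e AND NOT c OR e AND c)   (complement / identity)
= NOT c AND e   (distribution)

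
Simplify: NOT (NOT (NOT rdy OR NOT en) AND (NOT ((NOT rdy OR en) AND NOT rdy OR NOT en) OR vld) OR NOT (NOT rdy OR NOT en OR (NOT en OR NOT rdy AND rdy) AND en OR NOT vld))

NOT (NOT (NOT rdy OR NOT en) AND (NOT ((NOT rdy OR en) AND NOT rdy OR NOT en) OR vld) OR NOT (NOT rdy OR NOT en OR (NOT en OR NOT rdy AND rdy) AND en OR NOT vld))
= NOT (NOT (NOT rdy OR NOT en) AND (NOT (NOT rdy OR NOT en) OR vld) OR NOT (NOT rdy OR NOT en OR (NOT en OR NOT rdy AND rdy) AND en OR NOT vld))
= NOT (NOT (NOT rdy OR NOT en) AND (NOT (NOT rdy OR NOT en) OR vld) OR NOT (NOT rdy OR NOT en OR NOT en AND en OR NOT vld))
= NOT (NOT (NOT rdy OR NOT en) OR NOT (NOT rdy OR NOT en OR NOT en AND en OR NOT vld))
= (NOT rdy OR NOT en) AND (NOT rdy OR NOT en OR NOT en AND en OR NOT vld)
= (NOT rdy OR NOT en) AND (NOT rdy OR NOT en OR NOT vld)
= NOT rdy OR NOT en

NOT rdy OR NOT en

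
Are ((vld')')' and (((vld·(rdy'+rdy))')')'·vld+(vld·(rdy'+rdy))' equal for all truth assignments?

E1: ((vld')')'
    = vld'   — double negation
E2: (((vld·(rdy'+rdy))')')'·vld+(vld·(rdy'+rdy))'
    = (vld·(rdy'+rdy))'·vld+(vld·(rdy'+rdy))'   — double negation
    = (vld·(rdy'+rdy))'   — absorption
    = vld'   — complement / identity
Both reduce to vld', so they are equivalent.

Yes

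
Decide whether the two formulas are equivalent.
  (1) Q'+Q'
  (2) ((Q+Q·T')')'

E1: Q'+Q'
    = Q'   [idempotence]
E2: ((Q+Q·T')')'
    = Q+Q·T'   [double negation]
    = Q   [absorption]
These differ: at Q=0, T=0, E1 = 1 but E2 = 0.

No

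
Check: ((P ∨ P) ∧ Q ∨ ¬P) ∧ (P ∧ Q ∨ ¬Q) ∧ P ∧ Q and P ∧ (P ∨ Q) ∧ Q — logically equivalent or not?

Yes

E1: ((P ∨ P) ∧ Q ∨ ¬P) ∧ (P ∧ Q ∨ ¬Q) ∧ P ∧ Q
    = ((P ∨ P) ∧ Q ∨ ¬P) ∧ P ∧ Q   — absorption
    = (P ∧ Q ∨ ¬P) ∧ P ∧ Q   — idempotence
    = P ∧ Q   — absorption
E2: P ∧ (P ∨ Q) ∧ Q
    = P ∧ Q   — absorption
Both reduce to P ∧ Q, so they are equivalent.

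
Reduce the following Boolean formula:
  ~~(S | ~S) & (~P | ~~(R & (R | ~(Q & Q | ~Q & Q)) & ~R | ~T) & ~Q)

~~(S | ~S) & (~P | ~~(R & (R | ~(Q & Q | ~Q & Q)) & ~R | ~T) & ~Q)
= (S | ~S) & (~P | ~~(R & (R | ~(Q & Q | ~Q & Q)) & ~R | ~T) & ~Q)   (double negation)
= (S | ~S) & (~P | ~~(R & (R | ~Q) & ~R | ~T) & ~Q)   (distribution)
= (S | ~S) & (~P | (R & (R | ~Q) & ~R | ~T) & ~Q)   (double negation)
= (S | ~S) & (~P | (R & ~R | ~T) & ~Q)   (absorption)
= (S | ~S) & (~P | ~T & ~Q)   (complement / identity)
= ~P | ~T & ~Q   (complement / identity)

~P | ~T & ~Q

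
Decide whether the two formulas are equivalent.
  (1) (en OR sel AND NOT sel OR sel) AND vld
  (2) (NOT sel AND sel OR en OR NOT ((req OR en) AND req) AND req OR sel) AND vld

Yes

E1: (en OR sel AND NOT sel OR sel) AND vld
    = (en OR sel) AND vld   [complement / identity]
E2: (NOT sel AND sel OR en OR NOT ((req OR en) AND req) AND req OR sel) AND vld
    = (NOT sel AND sel OR en OR NOT req AND req OR sel) AND vld   [absorption]
    = (NOT sel AND sel OR en OR sel) AND vld   [complement / identity]
    = (en OR sel) AND vld   [complement / identity]
Both reduce to (en OR sel) AND vld, so they are equivalent.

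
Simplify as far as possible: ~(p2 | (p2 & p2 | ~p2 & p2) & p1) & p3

~p2 & p3

~(p2 | (p2 & p2 | ~p2 & p2) & p1) & p3
= ~(p2 | p2 & p1) & p3   (distribution)
= ~p2 & p3   (absorption)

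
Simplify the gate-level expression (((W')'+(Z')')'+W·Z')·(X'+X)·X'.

(((W')'+(Z')')'+W·Z')·(X'+X)·X'
= (W'·Z'+W·Z')·(X'+X)·X'   [De Morgan]
= (W'·Z'+W·Z')·X'   [complement / identity]
= Z'·X'   [distribution]

Z'·X'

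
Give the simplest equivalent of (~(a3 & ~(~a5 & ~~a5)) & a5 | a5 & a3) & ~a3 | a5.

a5

(~(a3 & ~(~a5 & ~~a5)) & a5 | a5 & a3) & ~a3 | a5
= (~(a3 & (a5 | ~a5)) & a5 | a5 & a3) & ~a3 | a5   (De Morgan)
= (~a3 & a5 | a5 & a3) & ~a3 | a5   (complement / identity)
= a5 & ~a3 | a5   (distribution)
= a5   (absorption)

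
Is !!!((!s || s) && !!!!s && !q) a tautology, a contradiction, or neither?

neither

!!!((!s || s) && !!!!s && !q)
= !!!((!s || s) && !!s && !q)
= !!!(!!s && !q)
= !!(!s || q)
= !s || q
This depends on q, s, so it is not a constant.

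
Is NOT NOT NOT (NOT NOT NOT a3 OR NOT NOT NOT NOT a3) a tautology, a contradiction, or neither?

NOT NOT NOT (NOT NOT NOT a3 OR NOT NOT NOT NOT a3)
= NOT (NOT NOT NOT a3 OR NOT NOT NOT NOT a3)   [double negation]
= NOT (NOT NOT NOT a3 OR NOT NOT a3)   [double negation]
= NOT (NOT a3 OR NOT NOT a3)   [double negation]
= a3 AND NOT a3   [De Morgan]
= FALSE   [complement]

contradiction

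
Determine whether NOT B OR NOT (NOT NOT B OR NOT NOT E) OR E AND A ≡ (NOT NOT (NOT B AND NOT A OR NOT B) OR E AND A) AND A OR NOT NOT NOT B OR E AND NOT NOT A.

E1: NOT B OR NOT (NOT NOT B OR NOT NOT E) OR E AND A
    = NOT B OR NOT B AND NOT E OR E AND A   — De Morgan
    = NOT B OR E AND A   — absorption
E2: (NOT NOT (NOT B AND NOT A OR NOT B) OR E AND A) AND A OR NOT NOT NOT B OR E AND NOT NOT A
    = (NOT NOT (NOT B AND NOT A OR NOT B) OR E AND A) AND A OR NOT NOT NOT B OR E AND A   — double negation
    = (NOT NOT NOT B OR E AND A) AND A OR NOT NOT NOT B OR E AND A   — absorption
    = NOT NOT NOT B OR E AND A   — absorption
    = NOT B OR E AND A   — double negation
Both reduce to NOT B OR E AND A, so they are equivalent.

Yes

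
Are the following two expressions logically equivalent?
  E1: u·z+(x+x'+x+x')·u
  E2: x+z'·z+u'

E1: u·z+(x+x'+x+x')·u
    = u·z+(x+x')·u
    = u·z+u
    = u
E2: x+z'·z+u'
    = x+u'
These differ: at u=0, x=1, z=0, E1 = 0 but E2 = 1.

No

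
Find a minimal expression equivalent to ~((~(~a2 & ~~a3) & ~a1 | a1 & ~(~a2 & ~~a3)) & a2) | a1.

~((~(~a2 & ~~a3) & ~a1 | a1 & ~(~a2 & ~~a3)) & a2) | a1
= ~(~(~a2 & ~~a3) & a2) | a1   (distribution)
= ~((a2 | ~a3) & a2) | a1   (De Morgan)
= ~a2 | a1   (absorption)

~a2 | a1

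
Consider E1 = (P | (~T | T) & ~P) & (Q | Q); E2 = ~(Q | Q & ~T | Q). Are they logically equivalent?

E1: (P | (~T | T) & ~P) & (Q | Q)
    = (P | (~T | T) & ~P) & Q
    = (P | ~P) & Q
    = Q
E2: ~(Q | Q & ~T | Q)
    = ~(Q | Q)
    = ~Q
These differ: at P=1, Q=0, T=1, E1 = 0 but E2 = 1.

No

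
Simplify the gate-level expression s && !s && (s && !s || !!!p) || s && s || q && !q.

s

s && !s && (s && !s || !!!p) || s && s || q && !q
= s && !s && (s && !s || !p) || s && s || q && !q   (double negation)
= s && !s || s && s || q && !q   (absorption)
= s || q && !q   (distribution)
= s   (complement / identity)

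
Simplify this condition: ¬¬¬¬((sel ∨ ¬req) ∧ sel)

¬¬¬¬((sel ∨ ¬req) ∧ sel)
= ¬¬¬¬sel   [absorption]
= ¬¬sel   [double negation]
= sel   [double negation]

sel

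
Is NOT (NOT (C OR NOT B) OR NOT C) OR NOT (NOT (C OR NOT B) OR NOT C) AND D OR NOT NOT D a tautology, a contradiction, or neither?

NOT (NOT (C OR NOT B) OR NOT C) OR NOT (NOT (C OR NOT B) OR NOT C) AND D OR NOT NOT D
= NOT (NOT (C OR NOT B) OR NOT C) OR NOT NOT D   [absorption]
= (C OR NOT B) AND C OR NOT NOT D   [De Morgan]
= (C OR NOT B) AND C OR D   [double negation]
= C OR D   [absorption]
This depends on C, D, so it is not a constant.

neither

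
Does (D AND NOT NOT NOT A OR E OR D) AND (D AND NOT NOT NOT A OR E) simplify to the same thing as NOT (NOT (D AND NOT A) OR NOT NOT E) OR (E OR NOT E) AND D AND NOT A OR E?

Yes

E1: (D AND NOT NOT NOT A OR E OR D) AND (D AND NOT NOT NOT A OR E)
    = D AND NOT NOT NOT A OR E   (absorption)
    = D AND NOT A OR E   (double negation)
E2: NOT (NOT (D AND NOT A) OR NOT NOT E) OR (E OR NOT E) AND D AND NOT A OR E
    = D AND NOT A AND NOT E OR (E OR NOT E) AND D AND NOT A OR E   (De Morgan)
    = D AND NOT A AND NOT E OR D AND NOT A OR E   (complement / identity)
    = D AND NOT A OR E   (absorption)
Both reduce to D AND NOT A OR E, so they are equivalent.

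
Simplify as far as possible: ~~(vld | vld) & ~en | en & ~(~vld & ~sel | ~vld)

~~(vld | vld) & ~en | en & ~(~vld & ~sel | ~vld)
= ~~vld & ~en | en & ~(~vld & ~sel | ~vld)   [idempotence]
= ~~vld & ~en | en & ~~vld   [absorption]
= ~~vld   [distribution]
= vld   [double negation]

vld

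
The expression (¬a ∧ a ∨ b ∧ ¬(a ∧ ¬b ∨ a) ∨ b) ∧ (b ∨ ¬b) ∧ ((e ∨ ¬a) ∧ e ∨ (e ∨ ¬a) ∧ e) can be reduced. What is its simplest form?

(¬a ∧ a ∨ b ∧ ¬(a ∧ ¬b ∨ a) ∨ b) ∧ (b ∨ ¬b) ∧ ((e ∨ ¬a) ∧ e ∨ (e ∨ ¬a) ∧ e)
= (¬a ∧ a ∨ b ∧ ¬(a ∧ ¬b ∨ a) ∨ b) ∧ (b ∨ ¬b) ∧ (e ∨ ¬a) ∧ e   (idempotence)
= (¬a ∧ a ∨ b ∧ ¬a ∨ b) ∧ (b ∨ ¬b) ∧ (e ∨ ¬a) ∧ e   (absorption)
= (¬a ∧ a ∨ b ∧ ¬a ∨ b) ∧ (e ∨ ¬a) ∧ e   (complement / identity)
= (¬a ∧ a ∨ b) ∧ (e ∨ ¬a) ∧ e   (absorption)
= b ∧ (e ∨ ¬a) ∧ e   (complement / identity)
= b ∧ e   (absorption)

b ∧ e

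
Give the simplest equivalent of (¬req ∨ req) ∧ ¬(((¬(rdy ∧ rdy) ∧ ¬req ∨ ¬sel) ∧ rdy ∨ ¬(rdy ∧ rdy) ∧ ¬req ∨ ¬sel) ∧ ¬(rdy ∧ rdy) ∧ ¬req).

rdy ∨ req

(¬req ∨ req) ∧ ¬(((¬(rdy ∧ rdy) ∧ ¬req ∨ ¬sel) ∧ rdy ∨ ¬(rdy ∧ rdy) ∧ ¬req ∨ ¬sel) ∧ ¬(rdy ∧ rdy) ∧ ¬req)
= (¬req ∨ req) ∧ ¬((¬(rdy ∧ rdy) ∧ ¬req ∨ ¬sel) ∧ ¬(rdy ∧ rdy) ∧ ¬req)   — absorption
= (¬req ∨ req) ∧ ¬(¬(rdy ∧ rdy) ∧ ¬req)   — absorption
= (¬req ∨ req) ∧ (rdy ∧ rdy ∨ req)   — De Morgan
= (¬req ∨ req) ∧ (rdy ∨ req)   — idempotence
= rdy ∨ req   — complement / identity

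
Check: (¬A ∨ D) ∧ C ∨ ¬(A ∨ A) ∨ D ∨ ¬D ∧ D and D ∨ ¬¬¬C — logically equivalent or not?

No

E1: (¬A ∨ D) ∧ C ∨ ¬(A ∨ A) ∨ D ∨ ¬D ∧ D
    = (¬A ∨ D) ∧ C ∨ ¬(A ∨ A) ∨ D
    = (¬A ∨ D) ∧ C ∨ ¬A ∨ D
    = ¬A ∨ D
E2: D ∨ ¬¬¬C
    = D ∨ ¬C
These differ: at A=1, C=0, D=0, E1 = 0 but E2 = 1.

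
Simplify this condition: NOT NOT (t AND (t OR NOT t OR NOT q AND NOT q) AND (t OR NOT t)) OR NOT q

t OR NOT q

NOT NOT (t AND (t OR NOT t OR NOT q AND NOT q) AND (t OR NOT t)) OR NOT q
= NOT NOT (t AND (t OR NOT t OR NOT q) AND (t OR NOT t)) OR NOT q   (idempotence)
= NOT NOT (t AND (t OR NOT t)) OR NOT q   (absorption)
= NOT NOT t OR NOT q   (complement / identity)
= t OR NOT q   (double negation)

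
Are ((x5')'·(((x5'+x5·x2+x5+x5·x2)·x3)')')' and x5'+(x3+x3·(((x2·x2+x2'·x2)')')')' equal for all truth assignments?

Yes

E1: ((x5')'·(((x5'+x5·x2+x5+x5·x2)·x3)')')'
    = ((x5')'·(((x5'+x5+x5·x2)·x3)')')'   (absorption)
    = ((x5')'·(((x5'+x5)·x3)')')'   (absorption)
    = ((x5')'·(x3')')'   (complement / identity)
    = x5'+x3'   (De Morgan)
E2: x5'+(x3+x3·(((x2·x2+x2'·x2)')')')'
    = x5'+(x3+x3·((x2')')')'   (distribution)
    = x5'+(x3+x3·x2')'   (double negation)
    = x5'+x3'   (absorption)
Both reduce to x5'+x3', so they are equivalent.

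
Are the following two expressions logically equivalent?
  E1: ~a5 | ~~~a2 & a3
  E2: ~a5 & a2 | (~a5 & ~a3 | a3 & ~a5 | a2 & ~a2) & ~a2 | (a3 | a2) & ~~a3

E1: ~a5 | ~~~a2 & a3
    = ~a5 | ~a2 & a3   (double negation)
E2: ~a5 & a2 | (~a5 & ~a3 | a3 & ~a5 | a2 & ~a2) & ~a2 | (a3 | a2) & ~~a3
    = ~a5 & a2 | (~a5 & ~a3 | a3 & ~a5 | a2 & ~a2) & ~a2 | (a3 | a2) & a3   (double negation)
    = ~a5 & a2 | (~a5 & ~a3 | a3 & ~a5) & ~a2 | (a3 | a2) & a3   (complement / identity)
    = ~a5 & a2 | (~a5 & ~a3 | a3 & ~a5) & ~a2 | a3   (absorption)
    = ~a5 & a2 | ~a5 & ~a2 | a3   (distribution)
    = ~a5 | a3   (distribution)
These differ: at a2=1, a3=1, a5=1, E1 = 0 but E2 = 1.

No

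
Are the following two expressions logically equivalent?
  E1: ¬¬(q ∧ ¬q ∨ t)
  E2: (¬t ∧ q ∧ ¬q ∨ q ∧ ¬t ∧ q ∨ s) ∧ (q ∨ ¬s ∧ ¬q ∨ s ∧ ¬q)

No

E1: ¬¬(q ∧ ¬q ∨ t)
    = q ∧ ¬q ∨ t   — double negation
    = t   — complement / identity
E2: (¬t ∧ q ∧ ¬q ∨ q ∧ ¬t ∧ q ∨ s) ∧ (q ∨ ¬s ∧ ¬q ∨ s ∧ ¬q)
    = (¬t ∧ q ∧ ¬q ∨ q ∧ ¬t ∧ q ∨ s) ∧ (q ∨ ¬q)   — distribution
    = (¬t ∧ q ∨ s) ∧ (q ∨ ¬q)   — distribution
    = ¬t ∧ q ∨ s   — complement / identity
These differ: at q=1, s=0, t=1, E1 = 1 but E2 = 0.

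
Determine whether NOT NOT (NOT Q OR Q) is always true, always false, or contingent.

NOT NOT (NOT Q OR Q)
= NOT Q OR Q   (double negation)
= TRUE   (complement)

always true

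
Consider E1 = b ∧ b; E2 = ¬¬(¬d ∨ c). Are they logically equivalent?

E1: b ∧ b
    = b
E2: ¬¬(¬d ∨ c)
    = ¬d ∨ c
These differ: at b=0, c=0, d=0, E1 = 0 but E2 = 1.

No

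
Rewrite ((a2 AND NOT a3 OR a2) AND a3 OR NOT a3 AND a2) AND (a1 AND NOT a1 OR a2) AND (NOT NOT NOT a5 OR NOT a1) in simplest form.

a2 AND (NOT a5 OR NOT a1)

((a2 AND NOT a3 OR a2) AND a3 OR NOT a3 AND a2) AND (a1 AND NOT a1 OR a2) AND (NOT NOT NOT a5 OR NOT a1)
= (a2 AND a3 OR NOT a3 AND a2) AND (a1 AND NOT a1 OR a2) AND (NOT NOT NOT a5 OR NOT a1)   [absorption]
= a2 AND (a1 AND NOT a1 OR a2) AND (NOT NOT NOT a5 OR NOT a1)   [distribution]
= a2 AND (a1 AND NOT a1 OR a2) AND (NOT a5 OR NOT a1)   [double negation]
= a2 AND a2 AND (NOT a5 OR NOT a1)   [complement / identity]
= a2 AND (NOT a5 OR NOT a1)   [idempotence]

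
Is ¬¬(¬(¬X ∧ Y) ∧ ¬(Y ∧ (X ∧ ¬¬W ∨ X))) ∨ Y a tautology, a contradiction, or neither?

¬¬(¬(¬X ∧ Y) ∧ ¬(Y ∧ (X ∧ ¬¬W ∨ X))) ∨ Y
= ¬¬(¬(¬X ∧ Y) ∧ ¬(Y ∧ (X ∧ W ∨ X))) ∨ Y   [double negation]
= ¬(¬X ∧ Y ∨ Y ∧ (X ∧ W ∨ X)) ∨ Y   [De Morgan]
= ¬(¬X ∧ Y ∨ Y ∧ X) ∨ Y   [absorption]
= ¬Y ∨ Y   [distribution]
= True   [complement]

tautology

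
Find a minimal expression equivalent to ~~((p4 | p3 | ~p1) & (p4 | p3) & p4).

~~((p4 | p3 | ~p1) & (p4 | p3) & p4)
= ~~((p4 | p3) & p4)   [absorption]
= ~~p4   [absorption]
= p4   [double negation]

p4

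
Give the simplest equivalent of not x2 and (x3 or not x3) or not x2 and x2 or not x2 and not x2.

not x2 and (x3 or not x3) or not x2 and x2 or not x2 and not x2
= not x2 or not x2 and x2 or not x2 and not x2   — complement / identity
= not x2 or not x2   — distribution
= not x2   — idempotence

not x2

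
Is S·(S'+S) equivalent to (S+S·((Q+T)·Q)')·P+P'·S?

E1: S·(S'+S)
    = S
E2: (S+S·((Q+T)·Q)')·P+P'·S
    = (S+S·Q')·P+P'·S
    = S·P+P'·S
    = S
Both reduce to S, so they are equivalent.

Yes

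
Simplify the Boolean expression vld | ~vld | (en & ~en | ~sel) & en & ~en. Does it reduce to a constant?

1

vld | ~vld | (en & ~en | ~sel) & en & ~en
= vld | ~vld | en & ~en   (absorption)
= vld | ~vld   (complement / identity)
= 1   (complement)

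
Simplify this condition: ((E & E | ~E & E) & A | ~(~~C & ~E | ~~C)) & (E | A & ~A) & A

E & A

((E & E | ~E & E) & A | ~(~~C & ~E | ~~C)) & (E | A & ~A) & A
= ((E & E | ~E & E) & A | ~~~C) & (E | A & ~A) & A   [absorption]
= ((E & E | ~E & E) & A | ~C) & (E | A & ~A) & A   [double negation]
= (E & A | ~C) & (E | A & ~A) & A   [distribution]
= (E & A | ~C) & E & A   [complement / identity]
= E & A   [absorption]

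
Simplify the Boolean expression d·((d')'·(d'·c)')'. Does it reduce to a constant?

0

d·((d')'·(d'·c)')'
= d·(d'+d'·c)   (De Morgan)
= d·d'   (absorption)
= 0   (complement)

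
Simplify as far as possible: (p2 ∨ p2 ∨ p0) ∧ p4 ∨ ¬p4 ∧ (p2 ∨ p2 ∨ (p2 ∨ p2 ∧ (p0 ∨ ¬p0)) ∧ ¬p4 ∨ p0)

(p2 ∨ p2 ∨ p0) ∧ p4 ∨ ¬p4 ∧ (p2 ∨ p2 ∨ (p2 ∨ p2 ∧ (p0 ∨ ¬p0)) ∧ ¬p4 ∨ p0)
= (p2 ∨ p2 ∨ p0) ∧ p4 ∨ ¬p4 ∧ (p2 ∨ p2 ∨ (p2 ∨ p2) ∧ ¬p4 ∨ p0)   (complement / identity)
= (p2 ∨ p2 ∨ p0) ∧ p4 ∨ ¬p4 ∧ (p2 ∨ p2 ∨ p0)   (absorption)
= p2 ∨ p2 ∨ p0   (distribution)
= p2 ∨ p0   (idempotence)

p2 ∨ p0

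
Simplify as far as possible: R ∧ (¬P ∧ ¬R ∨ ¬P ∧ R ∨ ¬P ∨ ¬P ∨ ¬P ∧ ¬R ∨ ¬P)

R ∧ ¬P

R ∧ (¬P ∧ ¬R ∨ ¬P ∧ R ∨ ¬P ∨ ¬P ∨ ¬P ∧ ¬R ∨ ¬P)
= R ∧ (¬P ∨ ¬P ∨ ¬P ∨ ¬P ∧ ¬R ∨ ¬P)   [distribution]
= R ∧ (¬P ∨ ¬P ∨ ¬P ∨ ¬P)   [absorption]
= R ∧ (¬P ∨ ¬P)   [idempotence]
= R ∧ ¬P   [idempotence]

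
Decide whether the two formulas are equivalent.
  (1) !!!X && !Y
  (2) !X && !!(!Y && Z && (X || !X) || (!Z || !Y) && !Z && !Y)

E1: !!!X && !Y
    = !X && !Y   (double negation)
E2: !X && !!(!Y && Z && (X || !X) || (!Z || !Y) && !Z && !Y)
    = !X && (!Y && Z && (X || !X) || (!Z || !Y) && !Z && !Y)   (double negation)
    = !X && (!Y && Z && (X || !X) || !Z && !Y)   (absorption)
    = !X && (!Y && Z || !Z && !Y)   (complement / identity)
    = !X && !Y   (distribution)
Both reduce to !X && !Y, so they are equivalent.

Yes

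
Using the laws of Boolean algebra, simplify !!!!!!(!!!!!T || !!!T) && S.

!!!!!!(!!!!!T || !!!T) && S
= !!!!!!(!!!T || !!!T) && S   (double negation)
= !!!!!!!!!T && S   (idempotence)
= !!!!!!!T && S   (double negation)
= !!!!!T && S   (double negation)
= !!!T && S   (double negation)
= !T && S   (double negation)

!T && S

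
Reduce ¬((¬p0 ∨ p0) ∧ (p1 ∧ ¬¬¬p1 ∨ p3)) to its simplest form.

¬((¬p0 ∨ p0) ∧ (p1 ∧ ¬¬¬p1 ∨ p3))
= ¬(p1 ∧ ¬¬¬p1 ∨ p3)
= ¬(p1 ∧ ¬p1 ∨ p3)
= ¬p3

¬p3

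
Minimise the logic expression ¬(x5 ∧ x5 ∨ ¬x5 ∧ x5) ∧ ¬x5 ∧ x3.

¬(x5 ∧ x5 ∨ ¬x5 ∧ x5) ∧ ¬x5 ∧ x3
= ¬x5 ∧ ¬x5 ∧ x3
= ¬x5 ∧ x3

¬x5 ∧ x3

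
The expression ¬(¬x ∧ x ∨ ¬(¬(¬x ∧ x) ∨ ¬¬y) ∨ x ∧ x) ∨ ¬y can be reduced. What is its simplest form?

¬(¬x ∧ x ∨ ¬(¬(¬x ∧ x) ∨ ¬¬y) ∨ x ∧ x) ∨ ¬y
= ¬(¬x ∧ x ∨ ¬x ∧ x ∧ ¬y ∨ x ∧ x) ∨ ¬y   — De Morgan
= ¬(¬x ∧ x ∨ x ∧ x) ∨ ¬y   — absorption
= ¬x ∨ ¬y   — distribution

¬x ∨ ¬y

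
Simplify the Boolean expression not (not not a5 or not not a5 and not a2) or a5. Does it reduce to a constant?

True

not (not not a5 or not not a5 and not a2) or a5
= not not not a5 or a5   — absorption
= not a5 or a5   — double negation
= True   — complement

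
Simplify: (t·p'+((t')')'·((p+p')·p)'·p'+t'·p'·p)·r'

p'·r'

(t·p'+((t')')'·((p+p')·p)'·p'+t'·p'·p)·r'
= (t·p'+((t')')'·p'·p'+t'·p'·p)·r'   — complement / identity
= (t·p'+t'·p'·p'+t'·p'·p)·r'   — double negation
= (t·p'+t'·p')·r'   — distribution
= p'·r'   — distribution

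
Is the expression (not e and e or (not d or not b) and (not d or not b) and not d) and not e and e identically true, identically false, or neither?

identically false

(not e and e or (not d or not b) and (not d or not b) and not d) and not e and e
= (not e and e or (not d or not b) and not d) and not e and e   [absorption]
= (not e and e or not d) and not e and e   [absorption]
= not e and e   [absorption]
= False   [complement]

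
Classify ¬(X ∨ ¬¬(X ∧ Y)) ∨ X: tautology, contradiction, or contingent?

tautology

¬(X ∨ ¬¬(X ∧ Y)) ∨ X
= ¬(X ∨ X ∧ Y) ∨ X   — double negation
= ¬X ∨ X   — absorption
= True   — complement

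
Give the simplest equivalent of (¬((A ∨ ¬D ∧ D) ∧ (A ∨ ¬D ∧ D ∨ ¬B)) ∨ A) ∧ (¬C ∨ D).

¬C ∨ D

(¬((A ∨ ¬D ∧ D) ∧ (A ∨ ¬D ∧ D ∨ ¬B)) ∨ A) ∧ (¬C ∨ D)
= (¬(A ∨ ¬D ∧ D) ∨ A) ∧ (¬C ∨ D)   (absorption)
= (¬A ∨ A) ∧ (¬C ∨ D)   (complement / identity)
= ¬C ∨ D   (complement / identity)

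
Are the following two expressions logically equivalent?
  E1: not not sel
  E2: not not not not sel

Yes

E1: not not sel
    = sel
E2: not not not not sel
    = not not sel
    = sel
Both reduce to sel, so they are equivalent.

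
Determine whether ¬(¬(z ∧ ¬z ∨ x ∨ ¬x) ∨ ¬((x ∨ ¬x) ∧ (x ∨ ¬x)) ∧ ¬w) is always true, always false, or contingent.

always true

¬(¬(z ∧ ¬z ∨ x ∨ ¬x) ∨ ¬((x ∨ ¬x) ∧ (x ∨ ¬x)) ∧ ¬w)
= ¬(¬(x ∨ ¬x) ∨ ¬((x ∨ ¬x) ∧ (x ∨ ¬x)) ∧ ¬w)   (complement / identity)
= ¬(¬(x ∨ ¬x) ∨ ¬(x ∨ ¬x) ∧ ¬w)   (idempotence)
= ¬¬(x ∨ ¬x)   (absorption)
= x ∨ ¬x   (double negation)
= True   (complement)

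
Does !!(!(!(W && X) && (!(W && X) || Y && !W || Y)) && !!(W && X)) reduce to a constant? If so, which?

no

!!(!(!(W && X) && (!(W && X) || Y && !W || Y)) && !!(W && X))
= !!(!(!(W && X) && (!(W && X) || Y)) && !!(W && X))   [absorption]
= !!(!!(W && X) && !!(W && X))   [absorption]
= !!!!(W && X)   [idempotence]
= !!(W && X)   [double negation]
= W && X   [double negation]
This depends on W, X, so it is not a constant.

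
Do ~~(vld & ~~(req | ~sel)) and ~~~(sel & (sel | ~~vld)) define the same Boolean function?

E1: ~~(vld & ~~(req | ~sel))
    = vld & ~~(req | ~sel)   (double negation)
    = vld & (req | ~sel)   (double negation)
E2: ~~~(sel & (sel | ~~vld))
    = ~~~(sel & (sel | vld))   (double negation)
    = ~(sel & (sel | vld))   (double negation)
    = ~sel   (absorption)
These differ: at req=0, sel=0, vld=0, E1 = 0 but E2 = 1.

No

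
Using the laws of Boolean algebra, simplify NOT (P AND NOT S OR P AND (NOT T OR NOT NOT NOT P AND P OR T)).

NOT (P AND NOT S OR P AND (NOT T OR NOT NOT NOT P AND P OR T))
= NOT (P AND NOT S OR P AND (NOT T OR NOT P AND P OR T))   (double negation)
= NOT (P AND NOT S OR P AND (NOT T OR T))   (complement / identity)
= NOT (P AND NOT S OR P)   (complement / identity)
= NOT P   (absorption)

NOT P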